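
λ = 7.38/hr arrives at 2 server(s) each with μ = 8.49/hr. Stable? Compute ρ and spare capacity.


Total capacity cμ = 2·8.49 = 16.98/hr
ρ = λ/(cμ) = 7.38/16.98 = 0.4346
Stable ⇔ ρ < 1: YES
Spare capacity = cμ − λ = 16.98 − 7.38 = 9.60/hr

Final: ρ = 0.4346; stable; margin = 9.60/hr


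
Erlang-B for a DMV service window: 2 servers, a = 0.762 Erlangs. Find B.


B(c,a) = (a^c/c!) / Σ_{k=0}^{c} a^k/k!
a^2/2! = 0.290322
Σ terms (k=0..2): 1.00000 + 0.76200 + 0.29032 = 2.052322
B = 0.290322/2.052322 = 0.141460

Final: 0.141460


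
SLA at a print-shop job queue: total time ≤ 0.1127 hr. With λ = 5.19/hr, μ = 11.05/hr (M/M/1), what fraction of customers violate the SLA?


W ~ Exponential(μ−λ) for M/M/1.
μ − λ = 11.05 − 5.19 = 5.8600
P(W > t) = e^{−(μ−λ)t} = e^{−0.6604} = 0.516633

Final: 0.516633


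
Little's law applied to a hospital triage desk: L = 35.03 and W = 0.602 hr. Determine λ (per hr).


λ = L/W = 35.03/0.602 = 58.1894 /hr

Final: 58.1894 /hr


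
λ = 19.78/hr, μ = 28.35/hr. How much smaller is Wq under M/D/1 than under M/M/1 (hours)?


ρ = 19.78/28.35 = 0.6977
Wq(M/M/1) = ρ/(μ−λ) = 0.6977/8.57 = 0.08141 hr
Wq(M/D/1) = ρ/(2(μ−λ)) = 0.04071 hr
Savings = 0.08141 − 0.04071 = 0.04071 hr

Final: 0.04071 hr


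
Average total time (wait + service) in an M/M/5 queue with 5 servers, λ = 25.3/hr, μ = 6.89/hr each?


a = 3.6720; ρ = 0.7344; P₀ = 0.020753
Lq = P₀·a^c·ρ/(c!(1−ρ)²) = 1.20190
Wq = Lq/λ = 1.20190/25.3 = 0.04751 hr
W = Wq + 1/μ = 0.04751 + 0.14514 = 0.19264 hr

Final: 0.19264 hr


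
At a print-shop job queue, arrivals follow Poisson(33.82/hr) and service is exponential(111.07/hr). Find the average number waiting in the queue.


ρ = 33.82/111.07 = 0.3045
Lq = ρ²/(1−ρ) = 0.09272/0.6955 = 0.1333

Final: 0.1333


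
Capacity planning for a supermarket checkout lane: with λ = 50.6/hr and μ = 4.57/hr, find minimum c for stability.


Stability requires cμ > λ ⇔ c > λ/μ.
λ/μ = 50.6/4.57 = 11.0722
Minimum integer c = ⌊11.0722⌋ + 1 = 12
Check: 12·4.57 = 54.84 > 50.6, while 11·4.57 = 50.27 ≤ 50.6

Final: 12 servers


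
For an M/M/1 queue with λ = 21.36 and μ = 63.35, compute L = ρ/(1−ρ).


ρ = λ/μ = 21.36/63.35 = 0.3372
L = ρ/(1−ρ) = 0.3372/(1 − 0.3372) = 0.3372/0.6628 = 0.5087

Final: 0.5087


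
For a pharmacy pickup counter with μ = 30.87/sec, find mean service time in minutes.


Mean service time = 1/μ = 1/30.87 second = 0.03239 second
In minutes: 0.03239 × 0.0166667 = 0.0005399 min

Final: 0.0005399 min


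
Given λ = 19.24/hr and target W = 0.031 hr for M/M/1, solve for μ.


W = 1/(μ−λ) ⇒ μ − λ = 1/W = 1/0.031 = 32.2581
μ = λ + 1/W = 19.24 + 32.2581 = 51.4981 per hr

Final: 51.4981 /hr


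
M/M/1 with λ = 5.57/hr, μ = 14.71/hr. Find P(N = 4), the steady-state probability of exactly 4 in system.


ρ = 5.57/14.71 = 0.3787
P_n = (1−ρ)·ρ^n = (1 − 0.3787)·0.3787^4 = 0.6213·0.020557 = 0.012773

Final: 0.012773


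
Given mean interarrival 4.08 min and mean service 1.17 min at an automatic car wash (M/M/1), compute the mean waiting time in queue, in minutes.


λ = 60/4.08 = 14.7059 /hr
μ = 60/1.17 = 51.2821 /hr
ρ = λ/μ = 14.7059/51.2821 = 0.2868
Wq = ρ/(μ−λ) = 0.2868/(51.2821−14.7059) = 0.007840 hr
In minutes: 0.007840·60 = 0.4704 min

Final: 0.4704 min


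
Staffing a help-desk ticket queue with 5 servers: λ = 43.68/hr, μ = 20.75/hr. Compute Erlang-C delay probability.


a = λ/μ = 2.1051; ρ = a/5 = 0.4210
P₀ = 0.120649 (from M/M/c formula)
C(c,a) = [a^c/(c!(1−ρ))]·P₀ = [41.33545/(120·0.5790)]·0.120649
= 0.59494·0.120649 = 0.071779

Final: 0.071779


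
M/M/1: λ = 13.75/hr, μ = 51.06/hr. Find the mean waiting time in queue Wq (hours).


ρ = 13.75/51.06 = 0.2693
Wq = ρ/(μ−λ) = 0.2693/(51.06 − 13.75) = 0.2693/37.31 = 0.007218 hr

Final: 0.007218 hr


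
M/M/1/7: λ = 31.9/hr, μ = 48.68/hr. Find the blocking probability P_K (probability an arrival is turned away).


ρ = λ/μ = 31.9/48.68 = 0.6553
P_K = (1−ρ)ρ^K/(1−ρ^(K+1)) = (0.3447·0.051890)/(1 − 0.034003)
= 0.017886/0.965997 = 0.018516

Final: 0.018516


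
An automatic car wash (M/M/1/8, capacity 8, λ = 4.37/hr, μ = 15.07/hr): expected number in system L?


ρ = 4.37/15.07 = 0.2900
L = ρ[1 − (K+1)ρ^K + Kρ^(K+1)] / [(1−ρ)(1−ρ^(K+1))]
Numerator: 0.2900·(1 − 9·0.00005000 + 8·0.00001450) = 0.289883
Denominator: (0.7100)·(0.999986) = 0.710010
L = 0.289883/0.710010 = 0.4083

Final: 0.4083


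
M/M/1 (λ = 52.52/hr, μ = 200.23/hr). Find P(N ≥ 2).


ρ = 52.52/200.23 = 0.2623
P(N ≥ n) = ρ^n = 0.2623^2 = 0.068800

Final: 0.068800


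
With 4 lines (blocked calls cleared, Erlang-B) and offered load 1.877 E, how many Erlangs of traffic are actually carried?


B(4,1.877) = 0.082645 (Erlang-B)
Carried load = a(1 − B) = 1.877·(1 − 0.082645) = 1.877·0.917355 = 1.7219 E

Final: 1.7219 Erlangs


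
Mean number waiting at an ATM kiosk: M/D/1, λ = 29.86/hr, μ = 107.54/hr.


ρ = 29.86/107.54 = 0.2777
M/D/1: Lq = ρ²/(2(1−ρ)) = 0.07710/(2·0.7223) = 0.05337

Final: 0.05337


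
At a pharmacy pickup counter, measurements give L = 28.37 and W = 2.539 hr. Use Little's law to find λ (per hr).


λ = L/W = 28.37/2.539 = 11.1737 /hr

Final: 11.1737 /hr


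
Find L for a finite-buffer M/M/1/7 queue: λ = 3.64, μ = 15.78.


ρ = 3.64/15.78 = 0.2307
L = ρ[1 − (K+1)ρ^K + Kρ^(K+1)] / [(1−ρ)(1−ρ^(K+1))]
Numerator: 0.2307·(1 − 8·0.00003475 + 7·0.000008016) = 0.230621
Denominator: (0.7693)·(0.999992) = 0.769322
L = 0.230621/0.769322 = 0.2998

Final: 0.2998


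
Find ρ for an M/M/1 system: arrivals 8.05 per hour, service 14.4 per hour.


ρ = λ/μ = 8.05/14.4 = 0.5590

Final: 0.5590


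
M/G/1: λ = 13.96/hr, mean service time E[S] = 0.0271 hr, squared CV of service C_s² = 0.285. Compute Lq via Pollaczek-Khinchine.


ρ = λ·E[S] = 13.96·0.0271 = 0.3783
Lq = ρ²(1+C_s²)/(2(1−ρ)) = 0.1431·(1+0.285)/(2·0.6217)
= 0.1431·1.2850/1.2434 = 0.14792

Final: 0.14792


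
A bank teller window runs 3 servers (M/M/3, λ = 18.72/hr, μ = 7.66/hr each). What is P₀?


a = λ/μ = 18.72/7.66 = 2.4439; ρ = a/c = 0.8146
Σ_{k=0}^{2} a^k/k! (terms k=0..2) = 1.00000 + 2.44386 + 2.98624 = 6.43010
Tail: a^3/(3!(1−ρ)) = 14.59591/(6·0.1854) = 13.12262
P₀ = 1/(6.43010 + 13.12262) = 1/19.55272 = 0.051144

Final: 0.051144


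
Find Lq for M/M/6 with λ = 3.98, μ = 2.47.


a = λ/μ = 1.6113; ρ = a/6 = 0.2686
P₀ = 0.199543
Lq = P₀·a^c·ρ / (c!·(1−ρ)²) = 0.199543·17.50317·0.2686/(720·0.53501)
= 0.002435

Final: 0.002435


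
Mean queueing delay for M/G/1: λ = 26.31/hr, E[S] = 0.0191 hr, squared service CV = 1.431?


ρ = λ·E[S] = 26.31·0.0191 = 0.5025
E[S²] = E[S]²(1+C_s²) = 0.0191²·(1+1.431) = 0.0008869
Wq = λ·E[S²]/(2(1−ρ)) = 26.31·0.0008869/(2·0.4975) = 0.02345 hr

Final: 0.02345 hr


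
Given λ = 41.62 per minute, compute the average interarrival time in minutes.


Mean interarrival time = 1/λ = 1/41.62 minute = 0.02403 minute
In minutes: 0.02403 × 1 = 0.02403 min

Final: 0.02403 min


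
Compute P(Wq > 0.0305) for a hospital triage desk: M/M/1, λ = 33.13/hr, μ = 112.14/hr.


ρ = 33.13/112.14 = 0.2954
P(Wq > t) = ρ·e^{−(μ−λ)t} = 0.2954·e^{−2.4098}
= 0.2954·0.089833 = 0.026540

Final: 0.026540


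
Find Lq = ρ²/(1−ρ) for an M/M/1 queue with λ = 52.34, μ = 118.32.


ρ = 52.34/118.32 = 0.4424
Lq = ρ²/(1−ρ) = 0.1957/0.5576 = 0.3509

Final: 0.3509


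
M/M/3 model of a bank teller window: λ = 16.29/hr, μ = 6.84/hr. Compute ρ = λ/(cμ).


ρ = λ/(cμ) = 16.29/(3·6.84) = 16.29/20.52 = 0.7939

Final: 0.7939


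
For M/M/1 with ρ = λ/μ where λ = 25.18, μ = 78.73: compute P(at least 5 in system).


ρ = 25.18/78.73 = 0.3198
P(N ≥ n) = ρ^n = 0.3198^5 = 0.003346

Final: 0.003346


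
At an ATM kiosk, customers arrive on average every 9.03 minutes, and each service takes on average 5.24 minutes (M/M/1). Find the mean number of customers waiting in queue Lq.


λ = 60/9.03 = 6.6445 /hr
μ = 60/5.24 = 11.4504 /hr
ρ = λ/μ = 6.6445/11.4504 = 0.5803
Lq = ρ²/(1−ρ) = 0.3367/0.4197 = 0.8023

Final: 0.8023


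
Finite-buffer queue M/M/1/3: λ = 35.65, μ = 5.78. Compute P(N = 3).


ρ = λ/μ = 35.65/5.78 = 6.1678
P_K = (1−ρ)ρ^K/(1−ρ^(K+1)) = (-5.1678·234.636238)/(1 − 1447.194099)
= -1212.557861/-1446.194099 = 0.838448

Final: 0.838448


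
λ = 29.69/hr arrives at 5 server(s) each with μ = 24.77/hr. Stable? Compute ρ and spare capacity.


Total capacity cμ = 5·24.77 = 123.85/hr
ρ = λ/(cμ) = 29.69/123.85 = 0.2397
Stable ⇔ ρ < 1: YES
Spare capacity = cμ − λ = 123.85 − 29.69 = 94.16/hr

Final: ρ = 0.2397; stable; margin = 94.16/hr


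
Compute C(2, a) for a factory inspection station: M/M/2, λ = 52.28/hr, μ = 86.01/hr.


a = λ/μ = 0.6078; ρ = a/2 = 0.3039
P₀ = 0.533839 (from M/M/c formula)
C(c,a) = [a^c/(c!(1−ρ))]·P₀ = [0.36946/(2·0.6961)]·0.533839
= 0.26539·0.533839 = 0.141675

Final: 0.141675


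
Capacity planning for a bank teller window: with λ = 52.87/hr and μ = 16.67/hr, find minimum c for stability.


Stability requires cμ > λ ⇔ c > λ/μ.
λ/μ = 52.87/16.67 = 3.1716
Minimum integer c = ⌊3.1716⌋ + 1 = 4
Check: 4·16.67 = 66.68 > 52.87, while 3·16.67 = 50.01 ≤ 52.87

Final: 4 servers


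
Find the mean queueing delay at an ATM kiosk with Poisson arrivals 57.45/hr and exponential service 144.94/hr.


ρ = 57.45/144.94 = 0.3964
Wq = ρ/(μ−λ) = 0.3964/(144.94 − 57.45) = 0.3964/87.49 = 0.004530 hr

Final: 0.004530 hr


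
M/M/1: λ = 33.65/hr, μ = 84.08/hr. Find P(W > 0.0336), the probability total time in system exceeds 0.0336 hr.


W ~ Exponential(μ−λ) for M/M/1.
μ − λ = 84.08 − 33.65 = 50.4300
P(W > t) = e^{−(μ−λ)t} = e^{−1.6944} = 0.183701

Final: 0.183701


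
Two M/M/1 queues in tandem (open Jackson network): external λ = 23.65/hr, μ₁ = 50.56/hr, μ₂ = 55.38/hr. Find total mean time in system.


Each node sees arrival rate λ = 23.65/hr (tandem ⇒ throughput preserved).
W₁ = 1/(μ₁−λ) = 1/(50.56−23.65) = 0.03716 hr
W₂ = 1/(μ₂−λ) = 1/(55.38−23.65) = 0.03152 hr
W_total = W₁ + W₂ = 0.03716 + 0.03152 = 0.06868 hr

Final: 0.06868 hr


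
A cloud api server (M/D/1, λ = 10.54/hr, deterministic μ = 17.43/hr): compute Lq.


ρ = 10.54/17.43 = 0.6047
M/D/1: Lq = ρ²/(2(1−ρ)) = 0.3657/(2·0.3953) = 0.46252

Final: 0.46252


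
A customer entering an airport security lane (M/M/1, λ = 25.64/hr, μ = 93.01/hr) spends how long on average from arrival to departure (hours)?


W = 1/(μ−λ) = 1/(93.01 − 25.64) = 1/67.37 = 0.01484 hr

Final: 0.01484 hr


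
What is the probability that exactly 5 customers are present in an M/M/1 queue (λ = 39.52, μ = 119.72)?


ρ = 39.52/119.72 = 0.3301
P_n = (1−ρ)·ρ^n = (1 − 0.3301)·0.3301^5 = 0.6699·0.003920 = 0.002626

Final: 0.002626


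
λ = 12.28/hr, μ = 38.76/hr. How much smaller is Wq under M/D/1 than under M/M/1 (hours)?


ρ = 12.28/38.76 = 0.3168
Wq(M/M/1) = ρ/(μ−λ) = 0.3168/26.48 = 0.01196 hr
Wq(M/D/1) = ρ/(2(μ−λ)) = 0.005982 hr
Savings = 0.01196 − 0.005982 = 0.005982 hr

Final: 0.005982 hr


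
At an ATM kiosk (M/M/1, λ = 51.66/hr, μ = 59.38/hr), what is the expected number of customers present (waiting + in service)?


ρ = λ/μ = 51.66/59.38 = 0.8700
L = ρ/(1−ρ) = 0.8700/(1 − 0.8700) = 0.8700/0.1300 = 6.6917

Final: 6.6917


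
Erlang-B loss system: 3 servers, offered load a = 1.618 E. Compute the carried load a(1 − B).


B(3,1.618) = 0.152380 (Erlang-B)
Carried load = a(1 − B) = 1.618·(1 − 0.152380) = 1.618·0.847620 = 1.3714 E

Final: 1.3714 Erlangs


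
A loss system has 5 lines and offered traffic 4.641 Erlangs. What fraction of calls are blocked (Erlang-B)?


B(c,a) = (a^c/c!) / Σ_{k=0}^{c} a^k/k!
a^5/5! = 17.942237
Σ terms (k=0..5): 1.00000 + 4.64100 + 10.76944 + 16.66032 + 19.33014 + 17.94224 = 70.343144
B = 17.942237/70.343144 = 0.255067

Final: 0.255067


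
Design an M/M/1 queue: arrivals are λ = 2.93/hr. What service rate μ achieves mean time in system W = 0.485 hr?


W = 1/(μ−λ) ⇒ μ − λ = 1/W = 1/0.485 = 2.0619
μ = λ + 1/W = 2.93 + 2.0619 = 4.9919 per hr

Final: 4.9919 /hr


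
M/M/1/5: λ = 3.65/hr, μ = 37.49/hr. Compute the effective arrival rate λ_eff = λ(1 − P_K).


ρ = 0.09736; P_K = (1−ρ)ρ^5/(1−ρ^6) = 0.000007896
λ_eff = λ(1 − P_K) = 3.65·(1 − 0.000007896) = 3.65·0.999992 = 3.6500 /hr

Final: 3.6500 /hr


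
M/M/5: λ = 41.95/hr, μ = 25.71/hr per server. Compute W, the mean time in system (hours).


a = 1.6317; ρ = 0.3263; P₀ = 0.195114
Lq = P₀·a^c·ρ/(c!(1−ρ)²) = 0.01352
Wq = Lq/λ = 0.01352/41.95 = 0.0003223 hr
W = Wq + 1/μ = 0.0003223 + 0.03890 = 0.03922 hr

Final: 0.03922 hr


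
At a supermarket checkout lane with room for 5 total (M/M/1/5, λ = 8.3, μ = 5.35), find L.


ρ = 8.3/5.35 = 1.5514
L = ρ[1 − (K+1)ρ^K + Kρ^(K+1)] / [(1−ρ)(1−ρ^(K+1))]
Numerator: 1.5514·(1 − 6·8.987141 + 5·13.942667) = 26.048798
Denominator: (-0.5514)·(-12.942667) = 7.136611
L = 26.048798/7.136611 = 3.6500

Final: 3.6500


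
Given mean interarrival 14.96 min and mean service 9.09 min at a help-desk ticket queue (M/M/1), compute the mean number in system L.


λ = 60/14.96 = 4.0107 /hr
μ = 60/9.09 = 6.6007 /hr
ρ = λ/μ = 4.0107/6.6007 = 0.6076
L = ρ/(1−ρ) = 0.6076/0.3924 = 1.5486

Final: 1.5486


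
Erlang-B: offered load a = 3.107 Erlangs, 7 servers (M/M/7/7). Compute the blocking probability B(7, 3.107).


B(c,a) = (a^c/c!) / Σ_{k=0}^{c} a^k/k!
a^7/7! = 0.554572
Σ terms (k=0..7): 1.00000 + 3.10700 + 4.82672 + 4.99888 + 3.88288 + 2.41282 + 1.24944 + 0.55457 = 22.032312
B = 0.554572/22.032312 = 0.025171

Final: 0.025171


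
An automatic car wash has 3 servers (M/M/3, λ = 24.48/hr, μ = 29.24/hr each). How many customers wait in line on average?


a = λ/μ = 0.8372; ρ = a/3 = 0.2791
P₀ = 0.430417
Lq = P₀·a^c·ρ / (c!·(1−ρ)²) = 0.430417·0.58682·0.2791/(6·0.51974)
= 0.02260

Final: 0.02260


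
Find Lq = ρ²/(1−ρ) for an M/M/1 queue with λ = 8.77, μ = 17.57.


ρ = 8.77/17.57 = 0.4991
Lq = ρ²/(1−ρ) = 0.2491/0.5009 = 0.4974

Final: 0.4974


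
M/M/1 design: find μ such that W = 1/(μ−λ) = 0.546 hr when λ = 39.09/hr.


W = 1/(μ−λ) ⇒ μ − λ = 1/W = 1/0.546 = 1.8315
μ = λ + 1/W = 39.09 + 1.8315 = 40.9215 per hr

Final: 40.9215 /hr


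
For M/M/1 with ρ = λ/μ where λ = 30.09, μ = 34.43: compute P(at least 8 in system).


ρ = 30.09/34.43 = 0.8739
P(N ≥ n) = ρ^n = 0.8739^8 = 0.340315

Final: 0.340315


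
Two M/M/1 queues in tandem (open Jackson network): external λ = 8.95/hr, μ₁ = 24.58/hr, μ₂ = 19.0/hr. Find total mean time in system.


Each node sees arrival rate λ = 8.95/hr (tandem ⇒ throughput preserved).
W₁ = 1/(μ₁−λ) = 1/(24.58−8.95) = 0.06398 hr
W₂ = 1/(μ₂−λ) = 1/(19.0−8.95) = 0.09950 hr
W_total = W₁ + W₂ = 0.06398 + 0.09950 = 0.16348 hr

Final: 0.16348 hr


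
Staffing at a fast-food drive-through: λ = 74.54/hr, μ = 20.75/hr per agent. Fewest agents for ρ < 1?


Stability requires cμ > λ ⇔ c > λ/μ.
λ/μ = 74.54/20.75 = 3.5923
Minimum integer c = ⌊3.5923⌋ + 1 = 4
Check: 4·20.75 = 83.00 > 74.54, while 3·20.75 = 62.25 ≤ 74.54

Final: 4 servers


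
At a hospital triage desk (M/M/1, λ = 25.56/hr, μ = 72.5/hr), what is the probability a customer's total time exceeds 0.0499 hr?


W ~ Exponential(μ−λ) for M/M/1.
μ − λ = 72.5 − 25.56 = 46.9400
P(W > t) = e^{−(μ−λ)t} = e^{−2.3423} = 0.096106

Final: 0.096106


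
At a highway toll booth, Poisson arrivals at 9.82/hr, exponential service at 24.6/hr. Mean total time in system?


W = 1/(μ−λ) = 1/(24.6 − 9.82) = 1/14.78 = 0.06766 hr

Final: 0.06766 hr


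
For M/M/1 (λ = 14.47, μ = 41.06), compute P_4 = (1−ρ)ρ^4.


ρ = 14.47/41.06 = 0.3524
P_n = (1−ρ)·ρ^n = (1 − 0.3524)·0.3524^4 = 0.6476·0.015424 = 0.009988

Final: 0.009988


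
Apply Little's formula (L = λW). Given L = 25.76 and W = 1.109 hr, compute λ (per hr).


λ = L/W = 25.76/1.109 = 23.2281 /hr

Final: 23.2281 /hr


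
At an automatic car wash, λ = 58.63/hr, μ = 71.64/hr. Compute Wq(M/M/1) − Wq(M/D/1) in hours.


ρ = 58.63/71.64 = 0.8184
Wq(M/M/1) = ρ/(μ−λ) = 0.8184/13.01 = 0.06291 hr
Wq(M/D/1) = ρ/(2(μ−λ)) = 0.03145 hr
Savings = 0.06291 − 0.03145 = 0.03145 hr

Final: 0.03145 hr


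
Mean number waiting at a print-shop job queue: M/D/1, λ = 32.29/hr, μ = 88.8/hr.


ρ = 32.29/88.8 = 0.3636
M/D/1: Lq = ρ²/(2(1−ρ)) = 0.1322/(2·0.6364) = 0.10389

Final: 0.10389


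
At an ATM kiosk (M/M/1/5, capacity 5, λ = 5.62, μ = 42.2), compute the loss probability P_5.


ρ = λ/μ = 5.62/42.2 = 0.1332
P_K = (1−ρ)ρ^K/(1−ρ^(K+1)) = (0.8668·0.00004189)/(1 − 0.000005579)
= 0.00003631/0.999994 = 0.00003631

Final: 0.00003631


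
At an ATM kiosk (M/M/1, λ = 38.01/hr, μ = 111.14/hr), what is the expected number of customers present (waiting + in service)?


ρ = λ/μ = 38.01/111.14 = 0.3420
L = ρ/(1−ρ) = 0.3420/(1 − 0.3420) = 0.3420/0.6580 = 0.5198

Final: 0.5198


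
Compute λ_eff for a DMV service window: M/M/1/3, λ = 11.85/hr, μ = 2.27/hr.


ρ = 5.2203; P_K = (1−ρ)ρ^3/(1−ρ^4) = 0.809529
λ_eff = λ(1 − P_K) = 11.85·(1 − 0.809529) = 11.85·0.190471 = 2.2571 /hr

Final: 2.2571 /hr


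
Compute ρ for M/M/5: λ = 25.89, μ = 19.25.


ρ = λ/(cμ) = 25.89/(5·19.25) = 25.89/96.25 = 0.2690

Final: 0.2690


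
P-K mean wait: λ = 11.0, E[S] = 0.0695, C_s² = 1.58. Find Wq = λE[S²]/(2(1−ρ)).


ρ = λ·E[S] = 11.0·0.0695 = 0.7645
E[S²] = E[S]²(1+C_s²) = 0.0695²·(1+1.58) = 0.012462
Wq = λ·E[S²]/(2(1−ρ)) = 11.0·0.012462/(2·0.2355) = 0.29105 hr

Final: 0.29105 hr


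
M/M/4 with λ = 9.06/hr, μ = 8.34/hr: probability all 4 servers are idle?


a = λ/μ = 9.06/8.34 = 1.0863; ρ = a/c = 0.2716
Σ_{k=0}^{3} a^k/k! (terms k=0..3) = 1.00000 + 1.08633 + 0.59006 + 0.21367 = 2.89005
Tail: a^4/(4!(1−ρ)) = 1.39267/(24·0.7284) = 0.07966
P₀ = 1/(2.89005 + 0.07966) = 1/2.96972 = 0.336732

Final: 0.336732


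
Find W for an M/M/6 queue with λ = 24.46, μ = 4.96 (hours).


a = 4.9315; ρ = 0.8219; P₀ = 0.005020
Lq = P₀·a^c·ρ/(c!(1−ρ)²) = 2.59880
Wq = Lq/λ = 2.59880/24.46 = 0.10625 hr
W = Wq + 1/μ = 0.10625 + 0.20161 = 0.30786 hr

Final: 0.30786 hr


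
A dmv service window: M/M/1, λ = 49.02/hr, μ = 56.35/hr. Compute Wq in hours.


ρ = 49.02/56.35 = 0.8699
Wq = ρ/(μ−λ) = 0.8699/(56.35 − 49.02) = 0.8699/7.33 = 0.1187 hr

Final: 0.1187 hr


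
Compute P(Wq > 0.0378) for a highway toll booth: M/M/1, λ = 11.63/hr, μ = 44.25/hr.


ρ = 11.63/44.25 = 0.2628
P(Wq > t) = ρ·e^{−(μ−λ)t} = 0.2628·e^{−1.2330}
= 0.2628·0.291407 = 0.076589

Final: 0.076589


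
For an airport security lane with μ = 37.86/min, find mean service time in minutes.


Mean service time = 1/μ = 1/37.86 minute = 0.02641 minute
In minutes: 0.02641 × 1 = 0.02641 min

Final: 0.02641 min


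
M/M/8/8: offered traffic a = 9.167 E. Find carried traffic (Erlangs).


B(8,9.167) = 0.297693 (Erlang-B)
Carried load = a(1 − B) = 9.167·(1 − 0.297693) = 9.167·0.702307 = 6.4381 E

Final: 6.4381 Erlangs


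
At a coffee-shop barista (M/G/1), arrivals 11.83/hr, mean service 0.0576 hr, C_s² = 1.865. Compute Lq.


ρ = λ·E[S] = 11.83·0.0576 = 0.6814
Lq = ρ²(1+C_s²)/(2(1−ρ)) = 0.4643·(1+1.865)/(2·0.3186)
= 0.4643·2.8650/0.6372 = 2.08773

Final: 2.08773


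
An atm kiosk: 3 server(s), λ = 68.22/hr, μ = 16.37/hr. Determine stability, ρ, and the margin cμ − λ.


Total capacity cμ = 3·16.37 = 49.11/hr
ρ = λ/(cμ) = 68.22/49.11 = 1.3891
Stable ⇔ ρ < 1: NO
Spare capacity = cμ − λ = 49.11 − 68.22 = -19.11/hr

Final: ρ = 1.3891; unstable; margin = -19.11/hr


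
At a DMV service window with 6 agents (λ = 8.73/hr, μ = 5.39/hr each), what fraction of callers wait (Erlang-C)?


a = λ/μ = 1.6197; ρ = a/6 = 0.2699
P₀ = 0.197885 (from M/M/c formula)
C(c,a) = [a^c/(c!(1−ρ))]·P₀ = [18.05315/(720·0.7301)]·0.197885
= 0.03435·0.197885 = 0.006796

Final: 0.006796


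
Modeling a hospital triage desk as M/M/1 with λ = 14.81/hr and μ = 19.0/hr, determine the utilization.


ρ = λ/μ = 14.81/19.0 = 0.7795

Final: 0.7795


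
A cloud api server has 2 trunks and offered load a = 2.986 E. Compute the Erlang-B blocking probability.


B(c,a) = (a^c/c!) / Σ_{k=0}^{c} a^k/k!
a^2/2! = 4.458098
Σ terms (k=0..2): 1.00000 + 2.98600 + 4.45810 = 8.444098
B = 4.458098/8.444098 = 0.527954

Final: 0.527954


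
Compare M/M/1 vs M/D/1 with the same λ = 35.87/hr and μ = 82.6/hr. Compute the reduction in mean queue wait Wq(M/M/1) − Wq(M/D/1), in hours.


ρ = 35.87/82.6 = 0.4343
Wq(M/M/1) = ρ/(μ−λ) = 0.4343/46.73 = 0.009293 hr
Wq(M/D/1) = ρ/(2(μ−λ)) = 0.004646 hr
Savings = 0.009293 − 0.004646 = 0.004646 hr

Final: 0.004646 hr


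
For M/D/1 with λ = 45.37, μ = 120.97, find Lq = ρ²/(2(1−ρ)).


ρ = 45.37/120.97 = 0.3751
M/D/1: Lq = ρ²/(2(1−ρ)) = 0.1407/(2·0.6249) = 0.11254

Final: 0.11254


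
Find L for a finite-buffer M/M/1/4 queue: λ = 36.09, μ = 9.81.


ρ = 36.09/9.81 = 3.6789
L = ρ[1 − (K+1)ρ^K + Kρ^(K+1)] / [(1−ρ)(1−ρ^(K+1))]
Numerator: 3.6789·(1 − 5·183.177235 + 4·673.890561) = 6550.927561
Denominator: (-2.6789)·(-672.890561) = 1802.605907
L = 6550.927561/1802.605907 = 3.6341

Final: 3.6341


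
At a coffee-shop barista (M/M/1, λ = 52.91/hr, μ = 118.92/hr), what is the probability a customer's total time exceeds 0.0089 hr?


W ~ Exponential(μ−λ) for M/M/1.
μ − λ = 118.92 − 52.91 = 66.0100
P(W > t) = e^{−(μ−λ)t} = e^{−0.5875} = 0.555721

Final: 0.555721


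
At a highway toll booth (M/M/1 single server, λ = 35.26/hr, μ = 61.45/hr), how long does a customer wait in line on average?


ρ = 35.26/61.45 = 0.5738
Wq = ρ/(μ−λ) = 0.5738/(61.45 − 35.26) = 0.5738/26.19 = 0.02191 hr

Final: 0.02191 hr


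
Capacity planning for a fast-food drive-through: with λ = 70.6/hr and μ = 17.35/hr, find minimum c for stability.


Stability requires cμ > λ ⇔ c > λ/μ.
λ/μ = 70.6/17.35 = 4.0692
Minimum integer c = ⌊4.0692⌋ + 1 = 5
Check: 5·17.35 = 86.75 > 70.6, while 4·17.35 = 69.40 ≤ 70.6

Final: 5 servers


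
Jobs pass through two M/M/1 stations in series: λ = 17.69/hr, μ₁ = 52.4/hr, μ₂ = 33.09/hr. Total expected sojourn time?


Each node sees arrival rate λ = 17.69/hr (tandem ⇒ throughput preserved).
W₁ = 1/(μ₁−λ) = 1/(52.4−17.69) = 0.02881 hr
W₂ = 1/(μ₂−λ) = 1/(33.09−17.69) = 0.06494 hr
W_total = W₁ + W₂ = 0.02881 + 0.06494 = 0.09375 hr

Final: 0.09375 hr


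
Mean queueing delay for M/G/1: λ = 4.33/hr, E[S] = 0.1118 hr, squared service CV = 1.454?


ρ = λ·E[S] = 4.33·0.1118 = 0.4841
E[S²] = E[S]²(1+C_s²) = 0.1118²·(1+1.454) = 0.030673
Wq = λ·E[S²]/(2(1−ρ)) = 4.33·0.030673/(2·0.5159) = 0.12872 hr

Final: 0.12872 hr


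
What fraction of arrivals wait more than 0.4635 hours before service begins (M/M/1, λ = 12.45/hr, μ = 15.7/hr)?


ρ = 12.45/15.7 = 0.7930
P(Wq > t) = ρ·e^{−(μ−λ)t} = 0.7930·e^{−1.5064}
= 0.7930·0.221712 = 0.175816

Final: 0.175816


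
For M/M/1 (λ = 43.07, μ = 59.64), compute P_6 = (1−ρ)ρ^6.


ρ = 43.07/59.64 = 0.7222
P_n = (1−ρ)·ρ^n = (1 − 0.7222)·0.7222^6 = 0.2778·0.141848 = 0.039410

Final: 0.039410


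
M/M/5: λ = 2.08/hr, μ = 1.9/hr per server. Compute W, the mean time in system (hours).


a = 1.0947; ρ = 0.2189; P₀ = 0.334532
Lq = P₀·a^c·ρ/(c!(1−ρ)²) = 0.001573
Wq = Lq/λ = 0.001573/2.08 = 0.0007563 hr
W = Wq + 1/μ = 0.0007563 + 0.52632 = 0.52707 hr

Final: 0.52707 hr


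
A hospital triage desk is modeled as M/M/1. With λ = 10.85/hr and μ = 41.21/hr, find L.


ρ = λ/μ = 10.85/41.21 = 0.2633
L = ρ/(1−ρ) = 0.2633/(1 − 0.2633) = 0.2633/0.7367 = 0.3574

Final: 0.3574


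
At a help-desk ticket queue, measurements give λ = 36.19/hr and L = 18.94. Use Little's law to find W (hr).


W = L/λ = 18.94/36.19 = 0.5233 hr

Final: 0.5233 hr


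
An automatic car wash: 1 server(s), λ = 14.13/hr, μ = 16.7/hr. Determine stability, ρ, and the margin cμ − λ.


Total capacity cμ = 1·16.7 = 16.70/hr
ρ = λ/(cμ) = 14.13/16.70 = 0.8461
Stable ⇔ ρ < 1: YES
Spare capacity = cμ − λ = 16.70 − 14.13 = 2.57/hr

Final: ρ = 0.8461; stable; margin = 2.57/hr


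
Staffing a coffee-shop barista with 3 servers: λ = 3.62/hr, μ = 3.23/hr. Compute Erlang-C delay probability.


a = λ/μ = 1.1207; ρ = a/3 = 0.3736
P₀ = 0.320172 (from M/M/c formula)
C(c,a) = [a^c/(c!(1−ρ))]·P₀ = [1.40773/(6·0.6264)]·0.320172
= 0.37454·0.320172 = 0.119918

Final: 0.119918


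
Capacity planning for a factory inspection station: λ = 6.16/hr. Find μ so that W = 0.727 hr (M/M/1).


W = 1/(μ−λ) ⇒ μ − λ = 1/W = 1/0.727 = 1.3755
μ = λ + 1/W = 6.16 + 1.3755 = 7.5355 per hr

Final: 7.5355 /hr


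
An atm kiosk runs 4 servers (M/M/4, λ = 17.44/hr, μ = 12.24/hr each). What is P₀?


a = λ/μ = 17.44/12.24 = 1.4248; ρ = a/c = 0.3562
Σ_{k=0}^{3} a^k/k! (terms k=0..3) = 1.00000 + 1.42484 + 1.01508 + 0.48211 = 3.92202
Tail: a^4/(4!(1−ρ)) = 4.12155/(24·0.6438) = 0.26675
P₀ = 1/(3.92202 + 0.26675) = 1/4.18877 = 0.238733

Final: 0.238733


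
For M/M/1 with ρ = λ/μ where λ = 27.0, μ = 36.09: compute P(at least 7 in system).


ρ = 27.0/36.09 = 0.7481
P(N ≥ n) = ρ^n = 0.7481^7 = 0.131171

Final: 0.131171


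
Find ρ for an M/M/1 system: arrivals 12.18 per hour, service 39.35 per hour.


ρ = λ/μ = 12.18/39.35 = 0.3095

Final: 0.3095


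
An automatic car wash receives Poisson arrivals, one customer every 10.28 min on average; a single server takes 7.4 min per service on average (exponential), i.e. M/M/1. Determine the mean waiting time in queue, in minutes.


λ = 60/10.28 = 5.8366 /hr
μ = 60/7.4 = 8.1081 /hr
ρ = λ/μ = 5.8366/8.1081 = 0.7198
Wq = ρ/(μ−λ) = 0.7198/(8.1081−5.8366) = 0.31690 hr
In minutes: 0.31690·60 = 19.014 min

Final: 19.014 min


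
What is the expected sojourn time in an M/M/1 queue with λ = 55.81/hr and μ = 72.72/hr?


W = 1/(μ−λ) = 1/(72.72 − 55.81) = 1/16.91 = 0.05914 hr

Final: 0.05914 hr


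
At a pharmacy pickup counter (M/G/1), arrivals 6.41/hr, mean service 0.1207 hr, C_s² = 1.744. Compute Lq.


ρ = λ·E[S] = 6.41·0.1207 = 0.7737
Lq = ρ²(1+C_s²)/(2(1−ρ)) = 0.5986·(1+1.744)/(2·0.2263)
= 0.5986·2.7440/0.4526 = 3.62890

Final: 3.62890


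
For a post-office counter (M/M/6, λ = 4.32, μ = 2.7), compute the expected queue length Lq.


a = λ/μ = 1.6000; ρ = a/6 = 0.2667
P₀ = 0.201821
Lq = P₀·a^c·ρ / (c!·(1−ρ)²) = 0.201821·16.77722·0.2667/(720·0.53778)
= 0.002332

Final: 0.002332


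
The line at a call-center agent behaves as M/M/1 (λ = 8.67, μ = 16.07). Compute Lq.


ρ = 8.67/16.07 = 0.5395
Lq = ρ²/(1−ρ) = 0.2911/0.4605 = 0.6321

Final: 0.6321


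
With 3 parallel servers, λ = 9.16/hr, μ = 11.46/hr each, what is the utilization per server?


ρ = λ/(cμ) = 9.16/(3·11.46) = 9.16/34.38 = 0.2664

Final: 0.2664


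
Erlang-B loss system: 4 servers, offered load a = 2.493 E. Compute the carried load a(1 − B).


B(4,2.493) = 0.149129 (Erlang-B)
Carried load = a(1 − B) = 2.493·(1 − 0.149129) = 2.493·0.850871 = 2.1212 E

Final: 2.1212 Erlangs


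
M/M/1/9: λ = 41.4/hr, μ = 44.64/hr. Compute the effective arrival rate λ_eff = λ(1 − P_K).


ρ = 0.9274; P_K = (1−ρ)ρ^9/(1−ρ^10) = 0.069602
λ_eff = λ(1 − P_K) = 41.4·(1 − 0.069602) = 41.4·0.930398 = 38.5185 /hr

Final: 38.5185 /hr


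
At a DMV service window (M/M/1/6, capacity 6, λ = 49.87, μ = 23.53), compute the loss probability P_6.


ρ = λ/μ = 49.87/23.53 = 2.1194
P_K = (1−ρ)ρ^K/(1−ρ^(K+1)) = (-1.1194·90.636817)/(1 − 192.097666)
= -101.460848/-191.097666 = 0.530937

Final: 0.530937


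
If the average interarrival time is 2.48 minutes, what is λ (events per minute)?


λ = 1/(interarrival time) in consistent units.
1 minute = 1 min, so λ = 1/2.48 = 0.4032 per minute

Final: 0.4032 /min


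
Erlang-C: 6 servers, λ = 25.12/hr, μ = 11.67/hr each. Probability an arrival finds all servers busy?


a = λ/μ = 2.1525; ρ = a/6 = 0.3588
P₀ = 0.115922 (from M/M/c formula)
C(c,a) = [a^c/(c!(1−ρ))]·P₀ = [99.47013/(720·0.6412)]·0.115922
= 0.21544·0.115922 = 0.024975

Final: 0.024975


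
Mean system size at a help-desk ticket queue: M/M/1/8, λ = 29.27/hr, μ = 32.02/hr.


ρ = 29.27/32.02 = 0.9141
L = ρ[1 − (K+1)ρ^K + Kρ^(K+1)] / [(1−ρ)(1−ρ^(K+1))]
Numerator: 0.9141·(1 − 9·0.487541 + 8·0.445669) = 0.162241
Denominator: (0.08588)·(0.554331) = 0.047608
L = 0.162241/0.047608 = 3.4078

Final: 3.4078


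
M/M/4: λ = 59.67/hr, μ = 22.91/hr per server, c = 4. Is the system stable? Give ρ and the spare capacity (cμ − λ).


Total capacity cμ = 4·22.91 = 91.64/hr
ρ = λ/(cμ) = 59.67/91.64 = 0.6511
Stable ⇔ ρ < 1: YES
Spare capacity = cμ − λ = 91.64 − 59.67 = 31.97/hr

Final: ρ = 0.6511; stable; margin = 31.97/hr


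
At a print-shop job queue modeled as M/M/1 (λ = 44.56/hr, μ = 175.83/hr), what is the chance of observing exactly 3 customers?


ρ = 44.56/175.83 = 0.2534
P_n = (1−ρ)·ρ^n = (1 − 0.2534)·0.2534^3 = 0.7466·0.016276 = 0.012151

Final: 0.012151


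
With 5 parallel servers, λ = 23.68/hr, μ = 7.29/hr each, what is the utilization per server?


ρ = λ/(cμ) = 23.68/(5·7.29) = 23.68/36.45 = 0.6497

Final: 0.6497


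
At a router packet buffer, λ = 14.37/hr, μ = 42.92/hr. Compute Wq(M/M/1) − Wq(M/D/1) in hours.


ρ = 14.37/42.92 = 0.3348
Wq(M/M/1) = ρ/(μ−λ) = 0.3348/28.55 = 0.01173 hr
Wq(M/D/1) = ρ/(2(μ−λ)) = 0.005864 hr
Savings = 0.01173 − 0.005864 = 0.005864 hr

Final: 0.005864 hr


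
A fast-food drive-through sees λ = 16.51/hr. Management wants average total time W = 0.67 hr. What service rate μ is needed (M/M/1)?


W = 1/(μ−λ) ⇒ μ − λ = 1/W = 1/0.67 = 1.4925
μ = λ + 1/W = 16.51 + 1.4925 = 18.0025 per hr

Final: 18.0025 /hr


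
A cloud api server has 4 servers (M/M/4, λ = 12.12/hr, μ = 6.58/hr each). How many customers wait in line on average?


a = λ/μ = 1.8419; ρ = a/4 = 0.4605
P₀ = 0.154587
Lq = P₀·a^c·ρ / (c!·(1−ρ)²) = 0.154587·11.51084·0.4605/(24·0.29108)
= 0.11730

Final: 0.11730


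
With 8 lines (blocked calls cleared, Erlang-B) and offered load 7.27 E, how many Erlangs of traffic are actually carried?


B(8,7.27) = 0.194326 (Erlang-B)
Carried load = a(1 − B) = 7.27·(1 − 0.194326) = 7.27·0.805674 = 5.8573 E

Final: 5.8573 Erlangs


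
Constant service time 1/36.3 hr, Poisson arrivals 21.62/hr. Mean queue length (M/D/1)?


ρ = 21.62/36.3 = 0.5956
M/D/1: Lq = ρ²/(2(1−ρ)) = 0.3547/(2·0.4044) = 0.43858

Final: 0.43858


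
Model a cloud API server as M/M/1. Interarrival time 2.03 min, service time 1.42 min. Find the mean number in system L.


λ = 60/2.03 = 29.5567 /hr
μ = 60/1.42 = 42.2535 /hr
ρ = λ/μ = 29.5567/42.2535 = 0.6995
L = ρ/(1−ρ) = 0.6995/0.3005 = 2.3279

Final: 2.3279


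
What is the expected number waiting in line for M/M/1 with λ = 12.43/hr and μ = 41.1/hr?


ρ = 12.43/41.1 = 0.3024
Lq = ρ²/(1−ρ) = 0.09147/0.6976 = 0.1311

Final: 0.1311


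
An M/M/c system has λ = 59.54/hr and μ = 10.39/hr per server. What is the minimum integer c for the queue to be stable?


Stability requires cμ > λ ⇔ c > λ/μ.
λ/μ = 59.54/10.39 = 5.7305
Minimum integer c = ⌊5.7305⌋ + 1 = 6
Check: 6·10.39 = 62.34 > 59.54, while 5·10.39 = 51.95 ≤ 59.54

Final: 6 servers


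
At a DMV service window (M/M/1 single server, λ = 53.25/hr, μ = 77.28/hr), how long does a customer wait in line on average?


ρ = 53.25/77.28 = 0.6891
Wq = ρ/(μ−λ) = 0.6891/(77.28 − 53.25) = 0.6891/24.03 = 0.02867 hr

Final: 0.02867 hr


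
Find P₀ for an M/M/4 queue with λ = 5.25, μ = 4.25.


a = λ/μ = 5.25/4.25 = 1.2353; ρ = a/c = 0.3088
Σ_{k=0}^{3} a^k/k! (terms k=0..3) = 1.00000 + 1.23529 + 0.76298 + 0.31417 = 3.31244
Tail: a^4/(4!(1−ρ)) = 2.32853/(24·0.6912) = 0.14037
P₀ = 1/(3.31244 + 0.14037) = 1/3.45281 = 0.289619

Final: 0.289619


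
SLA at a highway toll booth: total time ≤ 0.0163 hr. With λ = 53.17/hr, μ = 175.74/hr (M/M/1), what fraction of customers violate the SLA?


W ~ Exponential(μ−λ) for M/M/1.
μ − λ = 175.74 − 53.17 = 122.5700
P(W > t) = e^{−(μ−λ)t} = e^{−1.9979} = 0.135621

Final: 0.135621


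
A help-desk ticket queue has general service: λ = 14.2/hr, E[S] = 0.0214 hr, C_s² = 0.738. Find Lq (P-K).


ρ = λ·E[S] = 14.2·0.0214 = 0.3039
Lq = ρ²(1+C_s²)/(2(1−ρ)) = 0.09234·(1+0.738)/(2·0.6961)
= 0.09234·1.7380/1.3922 = 0.11528

Final: 0.11528


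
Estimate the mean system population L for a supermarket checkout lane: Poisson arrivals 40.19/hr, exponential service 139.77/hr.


ρ = λ/μ = 40.19/139.77 = 0.2875
L = ρ/(1−ρ) = 0.2875/(1 − 0.2875) = 0.2875/0.7125 = 0.4036

Final: 0.4036


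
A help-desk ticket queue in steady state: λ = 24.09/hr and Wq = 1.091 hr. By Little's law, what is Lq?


Lq = λWq = 24.09·1.091 = 26.2822

Final: 26.2822


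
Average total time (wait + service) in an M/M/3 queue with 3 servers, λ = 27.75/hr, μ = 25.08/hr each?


a = 1.1065; ρ = 0.3688; P₀ = 0.325069
Lq = P₀·a^c·ρ/(c!(1−ρ)²) = 0.06794
Wq = Lq/λ = 0.06794/27.75 = 0.002448 hr
W = Wq + 1/μ = 0.002448 + 0.03987 = 0.04232 hr

Final: 0.04232 hr


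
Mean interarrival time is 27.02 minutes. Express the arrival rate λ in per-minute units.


λ = 1/(interarrival time) in consistent units.
1 minute = 1 min, so λ = 1/27.02 = 0.03701 per minute

Final: 0.03701 /min


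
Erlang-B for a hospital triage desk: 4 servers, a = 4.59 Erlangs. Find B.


B(c,a) = (a^c/c!) / Σ_{k=0}^{c} a^k/k!
a^4/4! = 18.494368
Σ terms (k=0..4): 1.00000 + 4.59000 + 10.53405 + 16.11710 + 18.49437 = 50.735515
B = 18.494368/50.735515 = 0.364525

Final: 0.364525


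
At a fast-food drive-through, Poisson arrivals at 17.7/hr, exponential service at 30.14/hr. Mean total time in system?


W = 1/(μ−λ) = 1/(30.14 − 17.7) = 1/12.44 = 0.08039 hr

Final: 0.08039 hr


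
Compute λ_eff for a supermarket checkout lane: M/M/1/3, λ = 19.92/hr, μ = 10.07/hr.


ρ = 1.9782; P_K = (1−ρ)ρ^3/(1−ρ^4) = 0.529027
λ_eff = λ(1 − P_K) = 19.92·(1 − 0.529027) = 19.92·0.470973 = 9.3818 /hr

Final: 9.3818 /hr


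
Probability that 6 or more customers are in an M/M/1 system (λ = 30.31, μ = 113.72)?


ρ = 30.31/113.72 = 0.2665
P(N ≥ n) = ρ^n = 0.2665^6 = 0.0003585

Final: 0.0003585


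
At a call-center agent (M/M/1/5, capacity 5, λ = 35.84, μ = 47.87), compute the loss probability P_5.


ρ = λ/μ = 35.84/47.87 = 0.7487
P_K = (1−ρ)ρ^K/(1−ρ^(K+1)) = (0.2513·0.235246)/(1 − 0.176128)
= 0.059119/0.823872 = 0.071757

Final: 0.071757


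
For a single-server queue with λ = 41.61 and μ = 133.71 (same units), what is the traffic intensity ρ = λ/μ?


ρ = λ/μ = 41.61/133.71 = 0.3112

Final: 0.3112


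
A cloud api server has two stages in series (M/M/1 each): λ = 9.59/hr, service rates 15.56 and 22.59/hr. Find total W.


Each node sees arrival rate λ = 9.59/hr (tandem ⇒ throughput preserved).
W₁ = 1/(μ₁−λ) = 1/(15.56−9.59) = 0.16750 hr
W₂ = 1/(μ₂−λ) = 1/(22.59−9.59) = 0.07692 hr
W_total = W₁ + W₂ = 0.16750 + 0.07692 = 0.24443 hr

Final: 0.24443 hr


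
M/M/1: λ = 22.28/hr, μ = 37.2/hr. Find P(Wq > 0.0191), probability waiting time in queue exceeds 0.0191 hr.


ρ = 22.28/37.2 = 0.5989
P(Wq > t) = ρ·e^{−(μ−λ)t} = 0.5989·e^{−0.2850}
= 0.5989·0.752035 = 0.450413

Final: 0.450413


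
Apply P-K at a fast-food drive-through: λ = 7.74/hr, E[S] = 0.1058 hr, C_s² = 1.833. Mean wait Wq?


ρ = λ·E[S] = 7.74·0.1058 = 0.8189
E[S²] = E[S]²(1+C_s²) = 0.1058²·(1+1.833) = 0.031712
Wq = λ·E[S²]/(2(1−ρ)) = 7.74·0.031712/(2·0.1811) = 0.67763 hr

Final: 0.67763 hr


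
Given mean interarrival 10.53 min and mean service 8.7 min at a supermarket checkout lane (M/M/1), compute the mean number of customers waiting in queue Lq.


λ = 60/10.53 = 5.6980 /hr
μ = 60/8.7 = 6.8966 /hr
ρ = λ/μ = 5.6980/6.8966 = 0.8262
Lq = ρ²/(1−ρ) = 0.6826/0.1738 = 3.9279

Final: 3.9279


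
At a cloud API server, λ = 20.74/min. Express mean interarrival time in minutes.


Mean interarrival time = 1/λ = 1/20.74 minute = 0.04822 minute
In minutes: 0.04822 × 1 = 0.04822 min

Final: 0.04822 min


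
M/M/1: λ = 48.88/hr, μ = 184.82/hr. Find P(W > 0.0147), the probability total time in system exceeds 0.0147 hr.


W ~ Exponential(μ−λ) for M/M/1.
μ − λ = 184.82 − 48.88 = 135.9400
P(W > t) = e^{−(μ−λ)t} = e^{−1.9983} = 0.135563

Final: 0.135563


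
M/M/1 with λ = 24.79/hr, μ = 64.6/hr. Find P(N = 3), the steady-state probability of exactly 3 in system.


ρ = 24.79/64.6 = 0.3837
P_n = (1−ρ)·ρ^n = (1 − 0.3837)·0.3837^3 = 0.6163·0.056511 = 0.034825

Final: 0.034825


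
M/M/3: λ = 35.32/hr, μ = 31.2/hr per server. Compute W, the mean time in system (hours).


a = 1.1321; ρ = 0.3774; P₀ = 0.316340
Lq = P₀·a^c·ρ/(c!(1−ρ)²) = 0.07445
Wq = Lq/λ = 0.07445/35.32 = 0.002108 hr
W = Wq + 1/μ = 0.002108 + 0.03205 = 0.03416 hr

Final: 0.03416 hr


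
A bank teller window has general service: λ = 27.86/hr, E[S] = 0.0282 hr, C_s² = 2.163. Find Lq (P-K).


ρ = λ·E[S] = 27.86·0.0282 = 0.7857
Lq = ρ²(1+C_s²)/(2(1−ρ)) = 0.6172·(1+2.163)/(2·0.2143)
= 0.6172·3.1630/0.4287 = 4.55418

Final: 4.55418


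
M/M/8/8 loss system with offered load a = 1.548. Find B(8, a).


B(c,a) = (a^c/c!) / Σ_{k=0}^{c} a^k/k!
a^8/8! = 0.0008178
Σ terms (k=0..8): 1.00000 + 1.54800 + 1.19815 + 0.61825 + 0.23926 + 0.07408 + 0.01911 + 0.004226 + 0.0008178 = 4.701891
B = 0.0008178/4.701891 = 0.0001739

Final: 0.0001739


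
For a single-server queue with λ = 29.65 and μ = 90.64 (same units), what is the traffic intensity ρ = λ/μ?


ρ = λ/μ = 29.65/90.64 = 0.3271

Final: 0.3271


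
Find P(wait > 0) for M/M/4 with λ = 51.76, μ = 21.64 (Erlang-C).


a = λ/μ = 2.3919; ρ = a/4 = 0.5980
P₀ = 0.083856 (from M/M/c formula)
C(c,a) = [a^c/(c!(1−ρ))]·P₀ = [32.73015/(24·0.4020)]·0.083856
= 3.39215·0.083856 = 0.284452

Final: 0.284452


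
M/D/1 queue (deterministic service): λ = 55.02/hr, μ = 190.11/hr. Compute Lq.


ρ = 55.02/190.11 = 0.2894
M/D/1: Lq = ρ²/(2(1−ρ)) = 0.08376/(2·0.7106) = 0.05894

Final: 0.05894


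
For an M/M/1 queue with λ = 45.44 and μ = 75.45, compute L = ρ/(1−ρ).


ρ = λ/μ = 45.44/75.45 = 0.6023
L = ρ/(1−ρ) = 0.6023/(1 − 0.6023) = 0.6023/0.3977 = 1.5142

Final: 1.5142


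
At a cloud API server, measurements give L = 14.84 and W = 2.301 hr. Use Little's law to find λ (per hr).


λ = L/W = 14.84/2.301 = 6.4494 /hr

Final: 6.4494 /hr


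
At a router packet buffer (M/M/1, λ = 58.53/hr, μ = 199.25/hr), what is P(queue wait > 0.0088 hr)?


ρ = 58.53/199.25 = 0.2938
P(Wq > t) = ρ·e^{−(μ−λ)t} = 0.2938·e^{−1.2383}
= 0.2938·0.289866 = 0.085149

Final: 0.085149
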